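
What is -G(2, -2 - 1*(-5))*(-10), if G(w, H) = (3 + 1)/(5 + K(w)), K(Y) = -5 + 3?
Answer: 40/3 ≈ 13.333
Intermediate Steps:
K(Y) = -2
G(w, H) = 4/3 (G(w, H) = (3 + 1)/(5 - 2) = 4/3)
-G(2, -2 - 1*(-5))*(-10) = -4*(-10)/3 = -1*(-40/3) = 40/3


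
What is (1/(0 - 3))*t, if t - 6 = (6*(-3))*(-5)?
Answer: -32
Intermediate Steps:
t = 96 (t = 6 + (6*(-3))*(-5) = 6 - 18*(-5) = 6 + 90 = 96)
(1/(0 - 3))*t = (1/(0 - 3))*96 = (1/(-3))*96 = (1*(-⅓))*96 = -⅓*96 = -32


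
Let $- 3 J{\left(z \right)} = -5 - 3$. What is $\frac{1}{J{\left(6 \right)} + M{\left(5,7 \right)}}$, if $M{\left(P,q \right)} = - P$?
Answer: $- \frac{3}{7} \approx -0.42857$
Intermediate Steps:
$J{\left(z \right)} = \frac{8}{3}$ ($J{\left(z \right)} = - \frac{-5 - 3}{3} = \left(- \frac{1}{3}\right) \left(-8\right) = \frac{8}{3}$)
$\frac{1}{J{\left(6 \right)} + M{\left(5,7 \right)}} = \frac{1}{\frac{8}{3} - 5} = \frac{1}{- \frac{7}{3}} = - \frac{3}{7}$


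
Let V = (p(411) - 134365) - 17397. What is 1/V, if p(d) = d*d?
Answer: 1/17159 ≈ 5.8278e-5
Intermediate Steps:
p(d) = d²
V = 17159 (V = (411² - 134365) - 17397 = (168921 - 134365) - 17397 = 34556 - 17397 = 17159)
1/V = 1/17159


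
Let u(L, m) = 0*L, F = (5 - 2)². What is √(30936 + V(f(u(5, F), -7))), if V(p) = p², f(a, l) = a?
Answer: 2*√7734 ≈ 175.89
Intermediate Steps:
F = 9 (F = 3² = 9)
u(L, m) = 0
√(30936 + V(f(u(5, F), -7))) = √(30936 + 0²) = √(30936 + 0) = √30936 = 2*√7734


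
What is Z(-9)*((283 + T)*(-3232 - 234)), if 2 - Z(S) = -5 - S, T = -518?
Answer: -1629020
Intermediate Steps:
Z(S) = 7 + S (Z(S) = 2 - (-5 - S) = 2 + (5 + S) = 7 + S)
Z(-9)*((283 + T)*(-3232 - 234)) = (7 - 9)*((283 - 518)*(-3232 - 234)) = -(-470)*(-3466) = -2*814510 = -1629020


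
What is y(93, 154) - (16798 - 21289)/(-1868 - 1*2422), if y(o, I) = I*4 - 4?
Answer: 873663/1430 ≈ 610.95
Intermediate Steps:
y(o, I) = -4 + 4*I (y(o, I) = 4*I - 4 = -4 + 4*I)
y(93, 154) - (16798 - 21289)/(-1868 - 1*2422) = (-4 + 4*154) - (16798 - 21289)/(-1868 - 1*2422) = (-4 + 616) - (-4491)/(-1868 - 2422) = 612 - (-4491)/(-4290) = 612 - (-4491)*(-1)/4290 = 612 - 1*1497/1430 = 612 - 1497/1430 = 873663/1430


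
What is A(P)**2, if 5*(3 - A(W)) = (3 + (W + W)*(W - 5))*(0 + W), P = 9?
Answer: 17424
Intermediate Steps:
A(W) = 3 - W*(3 + 2*W*(-5 + W))/5 (A(W) = 3 - (3 + (W + W)*(W - 5))*(0 + W)/5 = 3 - (3 + (2*W)*(-5 + W))*W/5 = 3 - (3 + 2*W*(-5 + W))*W/5 = 3 - W*(3 + 2*W*(-5 + W))/5)
A(P)**2 = (3 + 2*9**2 - 3/5*9 - 2/5*9**3)**2 = (3 + 2*81 - 27/5 - 2/5*729)**2 = (3 + 162 - 27/5 - 1458/5)**2 = (-132)**2 = 17424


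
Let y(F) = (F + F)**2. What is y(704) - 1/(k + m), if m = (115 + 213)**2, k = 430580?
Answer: 1066890756095/538164 ≈ 1.9825e+6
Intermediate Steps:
m = 107584 (m = 328**2 = 107584)
y(F) = 4*F**2 (y(F) = (2*F)**2 = 4*F**2)
y(704) - 1/(k + m) = 4*704**2 - 1/(430580 + 107584) = 4*495616 - 1/538164 = 1982464 - 1*1/538164 = 1982464 - 1/538164 = 1066890756095/538164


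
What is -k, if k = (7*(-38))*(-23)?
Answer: -6118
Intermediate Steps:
k = 6118 (k = -266*(-23) = 6118)
-k = -1*6118 = -6118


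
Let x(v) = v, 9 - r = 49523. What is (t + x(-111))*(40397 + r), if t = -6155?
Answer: 57127122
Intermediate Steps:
r = -49514 (r = 9 - 1*49523 = 9 - 49523 = -49514)
(t + x(-111))*(40397 + r) = (-6155 - 111)*(40397 - 49514) = -6266*(-9117) = 57127122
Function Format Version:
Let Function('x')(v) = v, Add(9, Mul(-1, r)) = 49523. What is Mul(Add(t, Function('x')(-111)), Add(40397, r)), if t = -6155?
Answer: 57127122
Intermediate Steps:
r = -49514 (r = Add(9, Mul(-1, 49523)) = Add(9, -49523) = -49514)
Mul(Add(t, Function('x')(-111)), Add(40397, r)) = Mul(Add(-6155, -111), Add(40397, -49514)) = Mul(-6266, -9117) = 57127122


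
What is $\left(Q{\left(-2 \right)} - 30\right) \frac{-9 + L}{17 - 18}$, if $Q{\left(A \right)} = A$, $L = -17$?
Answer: $-832$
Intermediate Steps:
$\left(Q{\left(-2 \right)} - 30\right) \frac{-9 + L}{17 - 18} = \left(-2 - 30\right) \frac{-9 - 17}{17 - 18} = - 32 \left(- \frac{26}{-1}\right) = - 32 \left(\left(-26\right) \left(-1\right)\right) = \left(-32\right) 26 = -832$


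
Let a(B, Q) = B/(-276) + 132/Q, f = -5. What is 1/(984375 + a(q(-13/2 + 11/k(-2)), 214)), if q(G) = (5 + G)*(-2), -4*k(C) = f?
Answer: 147660/145352911391 ≈ 1.0159e-6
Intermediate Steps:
k(C) = 5/4 (k(C) = -1/4*(-5) = 5/4)
q(G) = -10 - 2*G
a(B, Q) = 132/Q - B/276 (a(B, Q) = B*(-1/276) + 132/Q = -B/276 + 132/Q = 132/Q - B/276)
1/(984375 + a(q(-13/2 + 11/k(-2)), 214)) = 1/(984375 + (132/214 - (-10 - 2*(-13/2 + 11/(5/4)))/276)) = 1/(984375 + (132*(1/214) - (-10 - 2*(-13*1/2 + 11*(4/5)))/276)) = 1/(984375 + (66/107 - (-10 - 2*(-13/2 + 44/5))/276)) = 1/(984375 + (66/107 - (-10 - 2*23/10)/276)) = 1/(984375 + (66/107 - (-10 - 23/5)/276)) = 1/(984375 + (66/107 - 1/276*(-73/5))) = 1/(984375 + (66/107 + 73/1380)) = 1/(984375 + 98891/147660) = 1/(145352911391/147660) = 147660/145352911391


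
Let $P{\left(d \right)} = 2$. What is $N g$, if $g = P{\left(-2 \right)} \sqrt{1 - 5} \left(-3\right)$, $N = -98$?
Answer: $1176 i \approx 1176.0 i$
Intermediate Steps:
$g = - 12 i$ ($g = 2 \sqrt{1 - 5} \left(-3\right) = 2 \sqrt{-4} \left(-3\right) = 2 \cdot 2 i \left(-3\right) = 4 i \left(-3\right) = - 12 i \approx - 12.0 i$)
$N g = - 98 \left(- 12 i\right) = 1176 i$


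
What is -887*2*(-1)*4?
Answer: 7096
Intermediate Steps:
-887*2*(-1)*4 = -(-1774)*4 = -887*(-8) = 7096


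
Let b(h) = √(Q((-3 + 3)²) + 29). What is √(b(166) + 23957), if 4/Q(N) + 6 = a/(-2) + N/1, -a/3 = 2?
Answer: √(215613 + 3*√249)/3 ≈ 154.80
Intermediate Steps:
a = -6 (a = -3*2 = -6)
Q(N) = 4/(-3 + N) (Q(N) = 4/(-6 + (-6/(-2) + N/1)) = 4/(-6 + (-6*(-½) + N*1)) = 4/(-6 + (3 + N)) = 4/(-3 + N))
b(h) = √249/3 (b(h) = √(4/(-3 + (-3 + 3)²) + 29) = √(4/(-3 + 0²) + 29) = √(4/(-3 + 0) + 29) = √(4/(-3) + 29) = √(4*(-⅓) + 29) = √(-4/3 + 29) = √(83/3) = √249/3)
√(b(166) + 23957) = √(√249/3 + 23957) = √(23957 + √249/3)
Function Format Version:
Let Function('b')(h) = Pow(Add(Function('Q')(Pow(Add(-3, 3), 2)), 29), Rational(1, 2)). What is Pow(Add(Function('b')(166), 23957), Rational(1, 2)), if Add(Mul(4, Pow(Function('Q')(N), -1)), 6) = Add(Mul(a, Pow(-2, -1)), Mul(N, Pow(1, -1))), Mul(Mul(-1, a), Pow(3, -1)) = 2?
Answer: Mul(Rational(1, 3), Pow(Add(215613, Mul(3, Pow(249, Rational(1, 2)))), Rational(1, 2))) ≈ 154.80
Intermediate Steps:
a = -6 (a = Mul(-3, 2) = -6)
Function('Q')(N) = Mul(4, Pow(Add(-3, N), -1)) (Function('Q')(N) = Mul(4, Pow(Add(-6, Add(Mul(-6, Pow(-2, -1)), Mul(N, Pow(1, -1)))), -1)) = Mul(4, Pow(Add(-6, Add(Mul(-6, Rational(-1, 2)), Mul(N, 1))), -1)) = Mul(4, Pow(Add(-6, Add(3, N)), -1)) = Mul(4, Pow(Add(-3, N), -1)))
Function('b')(h) = Mul(Rational(1, 3), Pow(249, Rational(1, 2))) (Function('b')(h) = Pow(Add(Mul(4, Pow(Add(-3, Pow(Add(-3, 3), 2)), -1)), 29), Rational(1, 2)) = Pow(Add(Mul(4, Pow(Add(-3, Pow(0, 2)), -1)), 29), Rational(1, 2)) = Pow(Add(Mul(4, Pow(Add(-3, 0), -1)), 29), Rational(1, 2)) = Pow(Add(Mul(4, Pow(-3, -1)), 29), Rational(1, 2)) = Pow(Add(Mul(4, Rational(-1, 3)), 29), Rational(1, 2)) = Pow(Add(Rational(-4, 3), 29), Rational(1, 2)) = Pow(Rational(83, 3), Rational(1, 2)) = Mul(Rational(1, 3), Pow(249, Rational(1, 2))))
Pow(Add(Function('b')(166), 23957), Rational(1, 2)) = Pow(Add(Mul(Rational(1, 3), Pow(249, Rational(1, 2))), 23957), Rational(1, 2)) = Pow(Add(23957, Mul(Rational(1, 3), Pow(249, Rational(1, 2)))), Rational(1, 2))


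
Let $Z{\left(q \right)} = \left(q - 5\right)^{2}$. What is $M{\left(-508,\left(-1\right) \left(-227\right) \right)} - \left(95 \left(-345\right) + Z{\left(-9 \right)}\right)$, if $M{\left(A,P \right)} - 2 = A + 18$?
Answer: $32091$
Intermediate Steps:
$Z{\left(q \right)} = \left(-5 + q\right)^{2}$
$M{\left(A,P \right)} = 20 + A$ ($M{\left(A,P \right)} = 2 + \left(A + 18\right) = 2 + \left(18 + A\right) = 20 + A$)
$M{\left(-508,\left(-1\right) \left(-227\right) \right)} - \left(95 \left(-345\right) + Z{\left(-9 \right)}\right) = \left(20 - 508\right) - \left(95 \left(-345\right) + \left(-5 - 9\right)^{2}\right) = -488 - \left(-32775 + \left(-14\right)^{2}\right) = -488 - \left(-32775 + 196\right) = -488 - -32579 = -488 + 32579 = 32091$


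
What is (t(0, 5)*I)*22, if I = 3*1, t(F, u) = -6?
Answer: -396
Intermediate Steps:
I = 3
(t(0, 5)*I)*22 = -6*3*22 = -18*22 = -396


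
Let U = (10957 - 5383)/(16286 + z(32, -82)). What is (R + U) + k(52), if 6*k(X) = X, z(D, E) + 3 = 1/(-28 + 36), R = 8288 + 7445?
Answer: 6151898401/390795 ≈ 15742.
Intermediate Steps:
R = 15733
z(D, E) = -23/8 (z(D, E) = -3 + 1/(-28 + 36) = -3 + 1/8 = -23/8)
k(X) = X/6
U = 44592/130265 (U = (10957 - 5383)/(16286 - 23/8) = 5574/(130265/8) = 5574*(8/130265) = 44592/130265 ≈ 0.34232)
(R + U) + k(52) = (15733 + 44592/130265) + (1/6)*52 = 2049503837/130265 + 26/3 = 6151898401/390795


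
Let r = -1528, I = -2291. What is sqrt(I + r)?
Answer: I*sqrt(3819) ≈ 61.798*I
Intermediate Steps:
sqrt(I + r) = sqrt(-2291 - 1528) = sqrt(-3819) = I*sqrt(3819)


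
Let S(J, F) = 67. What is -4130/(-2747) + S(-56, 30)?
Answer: 188179/2747 ≈ 68.503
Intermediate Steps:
-4130/(-2747) + S(-56, 30) = -4130/(-2747) + 67 = -4130*(-1/2747) + 67 = 4130/2747 + 67 = 188179/2747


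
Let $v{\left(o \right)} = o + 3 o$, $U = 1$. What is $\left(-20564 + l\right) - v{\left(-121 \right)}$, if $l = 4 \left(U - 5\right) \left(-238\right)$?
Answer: $-16272$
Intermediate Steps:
$l = 3808$ ($l = 4 \left(1 - 5\right) \left(-238\right) = 4 \left(-4\right) \left(-238\right) = \left(-16\right) \left(-238\right) = 3808$)
$v{\left(o \right)} = 4 o$
$\left(-20564 + l\right) - v{\left(-121 \right)} = \left(-20564 + 3808\right) - 4 \left(-121\right) = -16756 - -484 = -16756 + 484 = -16272$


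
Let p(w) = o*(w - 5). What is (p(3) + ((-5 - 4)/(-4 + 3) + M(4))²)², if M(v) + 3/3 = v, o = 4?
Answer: 18496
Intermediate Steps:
M(v) = -1 + v
p(w) = -20 + 4*w (p(w) = 4*(w - 5) = 4*(-5 + w) = -20 + 4*w)
(p(3) + ((-5 - 4)/(-4 + 3) + M(4))²)² = ((-20 + 4*3) + ((-5 - 4)/(-4 + 3) + (-1 + 4))²)² = ((-20 + 12) + (-9/(-1) + 3)²)² = (-8 + (-9*(-1) + 3)²)² = (-8 + (9 + 3)²)² = (-8 + 12²)² = (-8 + 144)² = 136² = 18496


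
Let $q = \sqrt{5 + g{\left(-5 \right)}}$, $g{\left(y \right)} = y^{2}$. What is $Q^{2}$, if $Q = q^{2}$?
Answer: $900$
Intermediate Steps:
$q = \sqrt{30}$ ($q = \sqrt{5 + \left(-5\right)^{2}} = \sqrt{5 + 25} = \sqrt{30} \approx 5.4772$)
$Q = 30$ ($Q = \left(\sqrt{30}\right)^{2} = 30$)
$Q^{2} = 30^{2} = 900$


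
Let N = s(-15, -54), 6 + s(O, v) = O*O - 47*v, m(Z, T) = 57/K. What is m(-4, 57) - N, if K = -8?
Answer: -22113/8 ≈ -2764.1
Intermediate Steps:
m(Z, T) = -57/8 (m(Z, T) = 57/(-8) = 57*(-⅛) = -57/8)
s(O, v) = -6 + O² - 47*v (s(O, v) = -6 + (O*O - 47*v) = -6 + (O² - 47*v) = -6 + O² - 47*v)
N = 2757 (N = -6 + (-15)² - 47*(-54) = -6 + 225 + 2538 = 2757)
m(-4, 57) - N = -57/8 - 1*2757 = -57/8 - 2757 = -22113/8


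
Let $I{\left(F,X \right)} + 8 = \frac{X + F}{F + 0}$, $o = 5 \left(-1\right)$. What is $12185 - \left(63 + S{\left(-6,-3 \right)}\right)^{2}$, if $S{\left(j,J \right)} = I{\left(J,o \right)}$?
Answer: $\frac{79736}{9} \approx 8859.6$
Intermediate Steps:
$o = -5$
$I{\left(F,X \right)} = -8 + \frac{F + X}{F}$ ($I{\left(F,X \right)} = -8 + \frac{X + F}{F + 0} = -8 + \frac{F + X}{F}$)
$S{\left(j,J \right)} = -7 - \frac{5}{J}$
$12185 - \left(63 + S{\left(-6,-3 \right)}\right)^{2} = 12185 - \left(63 - \left(7 + \frac{5}{-3}\right)\right)^{2} = 12185 - \left(63 - \frac{16}{3}\right)^{2} = 12185 - \left(\frac{173}{3}\right)^{2} = 12185 - \frac{29929}{9} = \frac{79736}{9}$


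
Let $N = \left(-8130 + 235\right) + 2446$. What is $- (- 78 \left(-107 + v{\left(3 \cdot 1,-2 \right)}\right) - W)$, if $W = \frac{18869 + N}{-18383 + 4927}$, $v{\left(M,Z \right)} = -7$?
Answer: $- \frac{29916043}{3364} \approx -8893.0$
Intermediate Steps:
$N = -5449$ ($N = -7895 + 2446 = -5449$)
$W = - \frac{3355}{3364}$ ($W = \frac{18869 - 5449}{-18383 + 4927} = \frac{13420}{-13456} = 13420 \left(- \frac{1}{13456}\right) = - \frac{3355}{3364} \approx -0.99732$)
$- (- 78 \left(-107 + v{\left(3 \cdot 1,-2 \right)}\right) - W) = - (- 78 \left(-107 - 7\right) - - \frac{3355}{3364}) = - (\left(-78\right) \left(-114\right) + \frac{3355}{3364}) = - (8892 + \frac{3355}{3364}) = \left(-1\right) \frac{29916043}{3364} = - \frac{29916043}{3364}$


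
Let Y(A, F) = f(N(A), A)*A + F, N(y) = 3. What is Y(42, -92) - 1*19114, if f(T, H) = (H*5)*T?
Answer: 7254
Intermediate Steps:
f(T, H) = 5*H*T (f(T, H) = (5*H)*T = 5*H*T)
Y(A, F) = F + 15*A² (Y(A, F) = (5*A*3)*A + F = (15*A)*A + F = 15*A² + F = F + 15*A²)
Y(42, -92) - 1*19114 = (-92 + 15*42²) - 1*19114 = (-92 + 15*1764) - 19114 = (-92 + 26460) - 19114 = 26368 - 19114 = 7254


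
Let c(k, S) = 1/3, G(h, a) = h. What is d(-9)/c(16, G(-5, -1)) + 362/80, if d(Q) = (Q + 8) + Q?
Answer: -1019/40 ≈ -25.475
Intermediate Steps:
c(k, S) = ⅓
d(Q) = 8 + 2*Q (d(Q) = (8 + Q) + Q = 8 + 2*Q)
d(-9)/c(16, G(-5, -1)) + 362/80 = (8 + 2*(-9))/(⅓) + 362/80 = (8 - 18)*3 + 362*(1/80) = -10*3 + 181/40 = -30 + 181/40 = -1019/40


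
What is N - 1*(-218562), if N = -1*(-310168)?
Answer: 528730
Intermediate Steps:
N = 310168
N - 1*(-218562) = 310168 - 1*(-218562) = 310168 + 218562 = 528730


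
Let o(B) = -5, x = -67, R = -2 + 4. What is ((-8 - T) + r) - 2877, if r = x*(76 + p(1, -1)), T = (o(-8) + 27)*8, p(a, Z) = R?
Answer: -8287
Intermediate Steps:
R = 2
p(a, Z) = 2
T = 176 (T = (-5 + 27)*8 = 22*8 = 176)
r = -5226 (r = -67*(76 + 2) = -67*78 = -5226)
((-8 - T) + r) - 2877 = ((-8 - 1*176) - 5226) - 2877 = ((-8 - 176) - 5226) - 2877 = (-184 - 5226) - 2877 = -5410 - 2877 = -8287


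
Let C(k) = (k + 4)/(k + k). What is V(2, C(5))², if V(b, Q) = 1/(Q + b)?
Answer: 100/841 ≈ 0.11891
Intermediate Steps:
C(k) = (4 + k)/(2*k) (C(k) = (4 + k)/((2*k)) = (4 + k)*(1/(2*k)) = (4 + k)/(2*k))
V(2, C(5))² = (1/((½)*(4 + 5)/5 + 2))² = (1/((½)*(⅕)*9 + 2))² = (1/(9/10 + 2))² = (1/(29/10))² = (10/29)² = 100/841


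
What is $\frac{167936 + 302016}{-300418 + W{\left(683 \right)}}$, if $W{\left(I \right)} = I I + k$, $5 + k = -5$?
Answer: $\frac{67136}{23723} \approx 2.83$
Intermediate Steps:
$k = -10$ ($k = -5 - 5 = -10$)
$W{\left(I \right)} = -10 + I^{2}$ ($W{\left(I \right)} = I I - 10 = I^{2} - 10 = -10 + I^{2}$)
$\frac{167936 + 302016}{-300418 + W{\left(683 \right)}} = \frac{167936 + 302016}{-300418 - \left(10 - 683^{2}\right)} = \frac{469952}{-300418 + \left(-10 + 466489\right)} = \frac{469952}{-300418 + 466479} = \frac{469952}{166061} = 469952 \cdot \frac{1}{166061} = \frac{67136}{23723}$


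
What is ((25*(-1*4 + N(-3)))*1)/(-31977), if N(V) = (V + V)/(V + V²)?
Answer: 125/31977 ≈ 0.0039091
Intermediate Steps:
N(V) = 2*V/(V + V²) (N(V) = (2*V)/(V + V²) = 2*V/(V + V²))
((25*(-1*4 + N(-3)))*1)/(-31977) = ((25*(-1*4 + 2/(1 - 3)))*1)/(-31977) = ((25*(-4 + 2/(-2)))*1)*(-1/31977) = ((25*(-4 + 2*(-½)))*1)*(-1/31977) = ((25*(-4 - 1))*1)*(-1/31977) = ((25*(-5))*1)*(-1/31977) = -125*1*(-1/31977) = -125*(-1/31977) = 125/31977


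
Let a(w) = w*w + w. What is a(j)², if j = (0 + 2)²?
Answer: 400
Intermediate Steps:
j = 4 (j = 2² = 4)
a(w) = w + w² (a(w) = w² + w = w + w²)
a(j)² = (4*(1 + 4))² = (4*5)² = 20² = 400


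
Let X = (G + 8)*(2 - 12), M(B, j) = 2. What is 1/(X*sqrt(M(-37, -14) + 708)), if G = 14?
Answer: -sqrt(710)/156200 ≈ -0.00017059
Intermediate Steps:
X = -220 (X = (14 + 8)*(2 - 12) = 22*(-10) = -220)
1/(X*sqrt(M(-37, -14) + 708)) = 1/(-220*sqrt(2 + 708)) = 1/(-220*sqrt(710)) = -sqrt(710)/156200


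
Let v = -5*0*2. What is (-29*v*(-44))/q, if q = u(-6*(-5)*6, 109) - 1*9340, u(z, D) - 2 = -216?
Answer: 0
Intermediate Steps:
u(z, D) = -214 (u(z, D) = 2 - 216 = -214)
v = 0 (v = 0*2 = 0)
q = -9554 (q = -214 - 1*9340 = -214 - 9340 = -9554)
(-29*v*(-44))/q = (-29*0*(-44))/(-9554) = (0*(-44))*(-1/9554) = 0*(-1/9554) = 0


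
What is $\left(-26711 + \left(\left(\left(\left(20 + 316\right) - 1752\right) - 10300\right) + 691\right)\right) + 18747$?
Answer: $-18989$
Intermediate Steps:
$\left(-26711 + \left(\left(\left(\left(20 + 316\right) - 1752\right) - 10300\right) + 691\right)\right) + 18747 = \left(-26711 + \left(\left(\left(336 - 1752\right) - 10300\right) + 691\right)\right) + 18747 = \left(-26711 + \left(\left(-1416 - 10300\right) + 691\right)\right) + 18747 = \left(-26711 + \left(-11716 + 691\right)\right) + 18747 = \left(-26711 - 11025\right) + 18747 = -37736 + 18747 = -18989$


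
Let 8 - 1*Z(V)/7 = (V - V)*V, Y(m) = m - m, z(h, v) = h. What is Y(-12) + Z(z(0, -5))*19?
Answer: 1064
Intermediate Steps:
Y(m) = 0
Z(V) = 56 (Z(V) = 56 - 7*(V - V)*V = 56 - 0*V = 56 - 7*0 = 56 + 0 = 56)
Y(-12) + Z(z(0, -5))*19 = 0 + 56*19 = 0 + 1064 = 1064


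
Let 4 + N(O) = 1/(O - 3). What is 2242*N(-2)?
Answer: -47082/5 ≈ -9416.4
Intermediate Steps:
N(O) = -4 + 1/(-3 + O) (N(O) = -4 + 1/(O - 3) = -4 + 1/(-3 + O))
2242*N(-2) = 2242*((13 - 4*(-2))/(-3 - 2)) = 2242*((13 + 8)/(-5)) = 2242*(-1/5*21) = 2242*(-21/5) = -47082/5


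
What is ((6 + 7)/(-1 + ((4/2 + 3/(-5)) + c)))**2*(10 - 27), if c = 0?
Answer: -71825/4 ≈ -17956.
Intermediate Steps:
((6 + 7)/(-1 + ((4/2 + 3/(-5)) + c)))**2*(10 - 27) = ((6 + 7)/(-1 + ((4/2 + 3/(-5)) + 0)))**2*(10 - 27) = (13/(-1 + ((4*(1/2) + 3*(-1/5)) + 0)))**2*(-17) = (13/(-1 + ((2 - 3/5) + 0)))**2*(-17) = (13/(-1 + (7/5 + 0)))**2*(-17) = (13/(-1 + 7/5))**2*(-17) = (13/(2/5))**2*(-17) = (13*(5/2))**2*(-17) = (65/2)**2*(-17) = (4225/4)*(-17) = -71825/4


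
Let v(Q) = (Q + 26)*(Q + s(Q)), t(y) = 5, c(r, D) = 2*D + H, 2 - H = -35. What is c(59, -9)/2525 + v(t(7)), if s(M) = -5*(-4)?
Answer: 1956894/2525 ≈ 775.01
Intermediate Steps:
H = 37 (H = 2 - 1*(-35) = 2 + 35 = 37)
c(r, D) = 37 + 2*D (c(r, D) = 2*D + 37 = 37 + 2*D)
s(M) = 20
v(Q) = (20 + Q)*(26 + Q) (v(Q) = (Q + 26)*(Q + 20) = (26 + Q)*(20 + Q) = (20 + Q)*(26 + Q))
c(59, -9)/2525 + v(t(7)) = (37 + 2*(-9))/2525 + (520 + 5² + 46*5) = (37 - 18)*(1/2525) + (520 + 25 + 230) = 19*(1/2525) + 775 = 19/2525 + 775 = 1956894/2525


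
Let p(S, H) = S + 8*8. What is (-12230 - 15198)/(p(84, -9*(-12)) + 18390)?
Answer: -13714/9269 ≈ -1.4796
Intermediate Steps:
p(S, H) = 64 + S (p(S, H) = S + 64 = 64 + S)
(-12230 - 15198)/(p(84, -9*(-12)) + 18390) = (-12230 - 15198)/((64 + 84) + 18390) = -27428/(148 + 18390) = -27428/18538 = -27428*1/18538 = -13714/9269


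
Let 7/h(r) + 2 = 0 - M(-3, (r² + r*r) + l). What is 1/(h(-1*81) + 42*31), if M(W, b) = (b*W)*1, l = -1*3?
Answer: 39355/51240217 ≈ 0.00076805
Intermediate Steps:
l = -3
M(W, b) = W*b (M(W, b) = (W*b)*1 = W*b)
h(r) = 7/(-11 + 6*r²) (h(r) = 7/(-2 + (0 - (-3)*((r² + r*r) - 3))) = 7/(-2 + (0 - (-3)*((r² + r²) - 3))) = 7/(-2 + (0 - (-3)*(2*r² - 3))) = 7/(-2 + (0 - (-3)*(-3 + 2*r²))) = 7/(-2 + (0 - (9 - 6*r²))) = 7/(-2 + (0 + (-9 + 6*r²))) = 7/(-2 + (-9 + 6*r²)) = 7/(-11 + 6*r²))
1/(h(-1*81) + 42*31) = 1/(7/(-11 + 6*(-1*81)²) + 42*31) = 1/(7/(-11 + 6*(-81)²) + 1302) = 1/(7/(-11 + 6*6561) + 1302) = 1/(7/(-11 + 39366) + 1302) = 1/(7/39355 + 1302) = 1/(51240217/39355) = 39355/51240217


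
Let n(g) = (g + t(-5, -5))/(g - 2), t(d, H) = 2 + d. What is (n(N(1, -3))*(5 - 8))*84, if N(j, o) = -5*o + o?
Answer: -1134/5 ≈ -226.80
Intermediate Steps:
N(j, o) = -4*o
n(g) = (-3 + g)/(-2 + g) (n(g) = (g + (2 - 5))/(g - 2) = (g - 3)/(-2 + g) = (-3 + g)/(-2 + g))
(n(N(1, -3))*(5 - 8))*84 = (((-3 - 4*(-3))/(-2 - 4*(-3)))*(5 - 8))*84 = (((-3 + 12)/(-2 + 12))*(-3))*84 = ((9/10)*(-3))*84 = -27/10*84 = -1134/5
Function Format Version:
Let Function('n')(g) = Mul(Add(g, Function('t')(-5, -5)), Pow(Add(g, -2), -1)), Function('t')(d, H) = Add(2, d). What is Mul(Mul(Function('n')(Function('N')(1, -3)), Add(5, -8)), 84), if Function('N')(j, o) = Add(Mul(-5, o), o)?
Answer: Rational(-1134, 5) ≈ -226.80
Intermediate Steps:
Function('N')(j, o) = Mul(-4, o)
Function('n')(g) = Mul(Pow(Add(-2, g), -1), Add(-3, g)) (Function('n')(g) = Mul(Add(g, Add(2, -5)), Pow(Add(g, -2), -1)) = Mul(Add(g, -3), Pow(Add(-2, g), -1)) = Mul(Add(-3, g), Pow(Add(-2, g), -1)) = Mul(Pow(Add(-2, g), -1), Add(-3, g)))
Mul(Mul(Function('n')(Function('N')(1, -3)), Add(5, -8)), 84) = Mul(Mul(Mul(Pow(Add(-2, Mul(-4, -3)), -1), Add(-3, Mul(-4, -3))), Add(5, -8)), 84) = Mul(Mul(Mul(Pow(Add(-2, 12), -1), Add(-3, 12)), -3), 84) = Mul(Mul(Mul(Pow(10, -1), 9), -3), 84) = Mul(Mul(Mul(Rational(1, 10), 9), -3), 84) = Mul(Mul(Rational(9, 10), -3), 84) = Mul(Rational(-27, 10), 84) = Rational(-1134, 5)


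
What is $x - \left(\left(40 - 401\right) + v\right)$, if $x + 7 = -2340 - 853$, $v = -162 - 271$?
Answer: $-2406$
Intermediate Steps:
$v = -433$ ($v = -162 - 271 = -433$)
$x = -3200$ ($x = -7 - 3193 = -3200$)
$x - \left(\left(40 - 401\right) + v\right) = -3200 - \left(\left(40 - 401\right) - 433\right) = -3200 - \left(-361 - 433\right) = -3200 - -794 = -3200 + 794 = -2406$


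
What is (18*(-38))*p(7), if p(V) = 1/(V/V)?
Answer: -684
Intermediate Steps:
p(V) = 1 (p(V) = 1/1 = 1)
(18*(-38))*p(7) = (18*(-38))*1 = -684*1 = -684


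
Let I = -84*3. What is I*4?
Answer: -1008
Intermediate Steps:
I = -252 (I = -14*18 = -252)
I*4 = -252*4 = -1008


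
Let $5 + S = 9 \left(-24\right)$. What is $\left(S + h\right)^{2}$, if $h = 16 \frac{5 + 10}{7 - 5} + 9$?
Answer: $8464$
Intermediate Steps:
$S = -221$ ($S = -5 + 9 \left(-24\right) = -5 - 216 = -221$)
$h = 129$ ($h = 16 \cdot \frac{15}{2} + 9 = 120 + 9 = 129$)
$\left(S + h\right)^{2} = \left(-221 + 129\right)^{2} = \left(-92\right)^{2} = 8464$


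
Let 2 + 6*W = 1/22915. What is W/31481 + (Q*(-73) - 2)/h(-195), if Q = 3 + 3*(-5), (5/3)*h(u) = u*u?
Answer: 50425445899/1316675762298 ≈ 0.038298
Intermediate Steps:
h(u) = 3*u²/5 (h(u) = 3*(u*u)/5 = 3*u²/5)
Q = -12 (Q = 3 - 15 = -12)
W = -45829/137490 (W = -⅓ + (⅙)/22915 = -⅓ + (⅙)*(1/22915) = -⅓ + 1/137490 = -45829/137490 ≈ -0.33333)
W/31481 + (Q*(-73) - 2)/h(-195) = -45829/137490/31481 + (-12*(-73) - 2)/(((⅗)*(-195)²)) = -45829/137490*1/31481 + (876 - 2)/(((⅗)*38025)) = -45829/4328322690 + 874/22815 = 50425445899/1316675762298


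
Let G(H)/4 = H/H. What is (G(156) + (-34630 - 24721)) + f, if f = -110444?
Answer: -169791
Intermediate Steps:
G(H) = 4 (G(H) = 4*(H/H) = 4*1 = 4)
(G(156) + (-34630 - 24721)) + f = (4 + (-34630 - 24721)) - 110444 = (4 - 59351) - 110444 = -59347 - 110444 = -169791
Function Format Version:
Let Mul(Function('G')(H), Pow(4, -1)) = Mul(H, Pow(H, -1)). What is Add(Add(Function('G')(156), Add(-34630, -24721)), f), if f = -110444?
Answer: -169791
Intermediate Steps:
Function('G')(H) = 4 (Function('G')(H) = Mul(4, Mul(H, Pow(H, -1))) = Mul(4, 1) = 4)
Add(Add(Function('G')(156), Add(-34630, -24721)), f) = Add(Add(4, Add(-34630, -24721)), -110444) = Add(Add(4, -59351), -110444) = Add(-59347, -110444) = -169791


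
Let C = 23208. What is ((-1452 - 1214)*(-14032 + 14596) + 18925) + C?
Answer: -1461491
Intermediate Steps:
((-1452 - 1214)*(-14032 + 14596) + 18925) + C = ((-1452 - 1214)*(-14032 + 14596) + 18925) + 23208 = (-2666*564 + 18925) + 23208 = (-1503624 + 18925) + 23208 = -1484699 + 23208 = -1461491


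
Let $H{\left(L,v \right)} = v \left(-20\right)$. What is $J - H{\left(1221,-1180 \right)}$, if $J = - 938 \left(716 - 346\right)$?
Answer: $-370660$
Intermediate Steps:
$H{\left(L,v \right)} = - 20 v$
$J = -347060$ ($J = \left(-938\right) 370 = -347060$)
$J - H{\left(1221,-1180 \right)} = -347060 - \left(-20\right) \left(-1180\right) = -347060 - 23600 = -370660$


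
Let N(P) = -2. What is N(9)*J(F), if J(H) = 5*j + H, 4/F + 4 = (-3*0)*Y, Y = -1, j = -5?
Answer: 52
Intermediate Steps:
F = -1 (F = 4/(-4 - 3*0*(-1)) = 4/(-4 + 0*(-1)) = 4/(-4 + 0) = 4/(-4) = 4*(-1/4) = -1)
J(H) = -25 + H (J(H) = 5*(-5) + H = -25 + H)
N(9)*J(F) = -2*(-25 - 1) = -2*(-26) = 52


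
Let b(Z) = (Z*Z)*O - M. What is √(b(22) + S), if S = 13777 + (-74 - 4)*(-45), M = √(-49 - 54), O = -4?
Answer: √(15351 - I*√103) ≈ 123.9 - 0.041*I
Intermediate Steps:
M = I*√103 (M = √(-103) = I*√103 ≈ 10.149*I)
b(Z) = -4*Z² - I*√103 (b(Z) = (Z*Z)*(-4) - I*√103 = Z²*(-4) - I*√103 = -4*Z² - I*√103)
S = 17287 (S = 13777 - 78*(-45) = 13777 + 3510 = 17287)
√(b(22) + S) = √((-4*22² - I*√103) + 17287) = √((-4*484 - I*√103) + 17287) = √((-1936 - I*√103) + 17287) = √(15351 - I*√103)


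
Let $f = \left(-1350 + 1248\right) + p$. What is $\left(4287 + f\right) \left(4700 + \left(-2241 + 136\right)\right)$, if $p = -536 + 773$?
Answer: $11475090$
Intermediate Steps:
$p = 237$
$f = 135$ ($f = \left(-1350 + 1248\right) + 237 = -102 + 237 = 135$)
$\left(4287 + f\right) \left(4700 + \left(-2241 + 136\right)\right) = \left(4287 + 135\right) \left(4700 + \left(-2241 + 136\right)\right) = 4422 \left(4700 - 2105\right) = 4422 \cdot 2595 = 11475090$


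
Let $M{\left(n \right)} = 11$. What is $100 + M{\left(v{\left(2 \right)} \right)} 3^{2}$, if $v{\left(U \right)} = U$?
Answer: $199$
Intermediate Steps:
$100 + M{\left(v{\left(2 \right)} \right)} 3^{2} = 100 + 11 \cdot 3^{2} = 100 + 11 \cdot 9 = 100 + 99 = 199$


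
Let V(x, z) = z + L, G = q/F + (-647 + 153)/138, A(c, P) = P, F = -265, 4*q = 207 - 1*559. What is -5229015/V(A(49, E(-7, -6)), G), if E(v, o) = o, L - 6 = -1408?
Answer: 95612539275/25694953 ≈ 3721.1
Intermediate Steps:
L = -1402 (L = 6 - 1408 = -1402)
q = -88 (q = (207 - 1*559)/4 = (207 - 559)/4 = (¼)*(-352) = -88)
G = -59383/18285 (G = -88/(-265) + (-647 + 153)/138 = -88*(-1/265) - 494*1/138 = 88/265 - 247/69 = -59383/18285 ≈ -3.2476)
V(x, z) = -1402 + z (V(x, z) = z - 1402 = -1402 + z)
-5229015/V(A(49, E(-7, -6)), G) = -5229015/(-1402 - 59383/18285) = -5229015/(-25694953/18285) = -5229015*(-18285/25694953) = 95612539275/25694953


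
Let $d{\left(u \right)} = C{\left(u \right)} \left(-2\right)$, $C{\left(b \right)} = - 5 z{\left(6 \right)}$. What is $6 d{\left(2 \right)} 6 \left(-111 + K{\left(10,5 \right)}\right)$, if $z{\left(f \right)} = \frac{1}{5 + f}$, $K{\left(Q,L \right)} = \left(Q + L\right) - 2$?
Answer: $- \frac{35280}{11} \approx -3207.3$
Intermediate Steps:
$K{\left(Q,L \right)} = -2 + L + Q$ ($K{\left(Q,L \right)} = \left(L + Q\right) - 2 = -2 + L + Q$)
$C{\left(b \right)} = - \frac{5}{11}$ ($C{\left(b \right)} = - \frac{5}{5 + 6} = - \frac{5}{11}$)
$d{\left(u \right)} = \frac{10}{11}$ ($d{\left(u \right)} = \left(- \frac{5}{11}\right) \left(-2\right) = \frac{10}{11}$)
$6 d{\left(2 \right)} 6 \left(-111 + K{\left(10,5 \right)}\right) = 6 \cdot \frac{10}{11} \cdot 6 \left(-111 + \left(-2 + 5 + 10\right)\right) = \frac{60}{11} \cdot 6 \left(-111 + 13\right) = \frac{360}{11} \left(-98\right) = - \frac{35280}{11}$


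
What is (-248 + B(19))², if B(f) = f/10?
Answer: 6056521/100 ≈ 60565.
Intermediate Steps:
B(f) = f/10 (B(f) = f*(⅒) = f/10)
(-248 + B(19))² = (-248 + (⅒)*19)² = (-248 + 19/10)² = (-2461/10)² = 6056521/100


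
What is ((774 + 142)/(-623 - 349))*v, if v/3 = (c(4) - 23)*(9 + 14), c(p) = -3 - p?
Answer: 52670/27 ≈ 1950.7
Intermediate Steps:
v = -2070 (v = 3*(((-3 - 1*4) - 23)*(9 + 14)) = 3*(((-3 - 4) - 23)*23) = 3*((-7 - 23)*23) = 3*(-30*23) = 3*(-690) = -2070)
((774 + 142)/(-623 - 349))*v = ((774 + 142)/(-623 - 349))*(-2070) = (916/(-972))*(-2070) = (916*(-1/972))*(-2070) = -229/243*(-2070) = 52670/27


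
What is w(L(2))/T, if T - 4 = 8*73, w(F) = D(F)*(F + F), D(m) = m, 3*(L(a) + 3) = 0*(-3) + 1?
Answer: 32/1323 ≈ 0.024187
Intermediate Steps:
L(a) = -8/3 (L(a) = -3 + (0*(-3) + 1)/3 = -3 + (0 + 1)/3 = -3 + (⅓)*1 = -3 + ⅓ = -8/3)
w(F) = 2*F² (w(F) = F*(F + F) = F*(2*F) = 2*F²)
T = 588 (T = 4 + 8*73 = 4 + 584 = 588)
w(L(2))/T = (2*(-8/3)²)/588 = (2*(64/9))*(1/588) = (128/9)*(1/588) = 32/1323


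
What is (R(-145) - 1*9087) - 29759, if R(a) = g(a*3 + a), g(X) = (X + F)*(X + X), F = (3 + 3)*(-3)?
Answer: 654834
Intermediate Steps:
F = -18 (F = 6*(-3) = -18)
g(X) = 2*X*(-18 + X) (g(X) = (X - 18)*(X + X) = (-18 + X)*(2*X) = 2*X*(-18 + X))
R(a) = 8*a*(-18 + 4*a) (R(a) = 2*(a*3 + a)*(-18 + (a*3 + a)) = 2*(3*a + a)*(-18 + (3*a + a)) = 2*(4*a)*(-18 + 4*a) = 8*a*(-18 + 4*a))
(R(-145) - 1*9087) - 29759 = (16*(-145)*(-9 + 2*(-145)) - 1*9087) - 29759 = (16*(-145)*(-9 - 290) - 9087) - 29759 = (16*(-145)*(-299) - 9087) - 29759 = (693680 - 9087) - 29759 = 684593 - 29759 = 654834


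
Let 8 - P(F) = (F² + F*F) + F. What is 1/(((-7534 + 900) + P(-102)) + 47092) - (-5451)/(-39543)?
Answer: -35890739/260456560 ≈ -0.13780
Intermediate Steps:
P(F) = 8 - F - 2*F² (P(F) = 8 - ((F² + F*F) + F) = 8 - ((F² + F²) + F) = 8 - (2*F² + F) = 8 - (F + 2*F²) = 8 + (-F - 2*F²) = 8 - F - 2*F²)
1/(((-7534 + 900) + P(-102)) + 47092) - (-5451)/(-39543) = 1/(((-7534 + 900) + (8 - 1*(-102) - 2*(-102)²)) + 47092) - (-5451)/(-39543) = 1/((-6634 + (8 + 102 - 2*10404)) + 47092) - (-5451)*(-1)/39543 = 1/((-6634 + (8 + 102 - 20808)) + 47092) - 1*1817/13181 = 1/((-6634 - 20698) + 47092) - 1817/13181 = 1/(-27332 + 47092) - 1817/13181 = 1/19760 - 1817/13181 = -35890739/260456560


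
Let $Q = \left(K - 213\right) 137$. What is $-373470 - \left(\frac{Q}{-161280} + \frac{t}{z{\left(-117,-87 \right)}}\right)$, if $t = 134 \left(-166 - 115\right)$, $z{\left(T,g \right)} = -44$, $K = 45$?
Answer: $- \frac{3952881667}{10560} \approx -3.7433 \cdot 10^{5}$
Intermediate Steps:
$t = -37654$ ($t = 134 \left(-281\right) = -37654$)
$Q = -23016$ ($Q = \left(45 - 213\right) 137 = \left(-168\right) 137 = -23016$)
$-373470 - \left(\frac{Q}{-161280} + \frac{t}{z{\left(-117,-87 \right)}}\right) = -373470 - \left(- \frac{23016}{-161280} - \frac{37654}{-44}\right) = -373470 - \left(\left(-23016\right) \left(- \frac{1}{161280}\right) - - \frac{18827}{22}\right) = -373470 - \left(\frac{137}{960} + \frac{18827}{22}\right) = -373470 - \frac{9038467}{10560} = - \frac{3952881667}{10560}$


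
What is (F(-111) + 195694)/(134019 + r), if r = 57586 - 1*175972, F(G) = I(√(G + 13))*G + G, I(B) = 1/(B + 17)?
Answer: 25229578/2016657 + 259*I*√2/2016657 ≈ 12.511 + 0.00018163*I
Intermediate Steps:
I(B) = 1/(17 + B)
F(G) = G + G/(17 + √(13 + G)) (F(G) = G/(17 + √(G + 13)) + G = G/(17 + √(13 + G)) + G = G + G/(17 + √(13 + G)))
r = -118386 (r = 57586 - 175972 = -118386)
(F(-111) + 195694)/(134019 + r) = (-111*(18 + √(13 - 111))/(17 + √(13 - 111)) + 195694)/(134019 - 118386) = (-111*(18 + √(-98))/(17 + √(-98)) + 195694)/15633 = (-111*(18 + 7*I*√2)/(17 + 7*I*√2) + 195694)*(1/15633) = (195694 - 111*(18 + 7*I*√2)/(17 + 7*I*√2))*(1/15633) = 195694/15633 - 37*(18 + 7*I*√2)/(5211*(17 + 7*I*√2))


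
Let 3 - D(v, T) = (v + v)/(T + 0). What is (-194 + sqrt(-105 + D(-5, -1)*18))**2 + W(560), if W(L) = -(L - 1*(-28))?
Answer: 36817 - 388*I*sqrt(231) ≈ 36817.0 - 5897.1*I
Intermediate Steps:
D(v, T) = 3 - 2*v/T (D(v, T) = 3 - (v + v)/(T + 0) = 3 - 2*v/T)
W(L) = -28 - L (W(L) = -(L + 28) = -(28 + L) = -28 - L)
(-194 + sqrt(-105 + D(-5, -1)*18))**2 + W(560) = (-194 + sqrt(-105 + (3 - 2*(-5)/(-1))*18))**2 + (-28 - 1*560) = (-194 + sqrt(-105 + (3 - 2*(-5)*(-1))*18))**2 + (-28 - 560) = (-194 + sqrt(-105 + (3 - 10)*18))**2 - 588 = (-194 + sqrt(-105 - 7*18))**2 - 588 = (-194 + sqrt(-105 - 126))**2 - 588 = (-194 + sqrt(-231))**2 - 588 = (-194 + I*sqrt(231))**2 - 588 = -588 + (-194 + I*sqrt(231))**2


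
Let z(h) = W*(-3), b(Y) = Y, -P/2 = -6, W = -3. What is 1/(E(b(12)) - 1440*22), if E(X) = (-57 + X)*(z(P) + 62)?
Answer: -1/34875 ≈ -2.8674e-5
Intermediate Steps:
P = 12 (P = -2*(-6) = 12)
z(h) = 9 (z(h) = -3*(-3) = 9)
E(X) = -4047 + 71*X (E(X) = (-57 + X)*(9 + 62) = (-57 + X)*71 = -4047 + 71*X)
1/(E(b(12)) - 1440*22) = 1/((-4047 + 71*12) - 1440*22) = 1/((-4047 + 852) - 31680) = 1/(-3195 - 31680) = 1/(-34875) = -1/34875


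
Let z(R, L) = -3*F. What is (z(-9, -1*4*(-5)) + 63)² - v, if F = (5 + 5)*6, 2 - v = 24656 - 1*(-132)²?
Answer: 20919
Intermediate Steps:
v = -7230 (v = 2 - (24656 - 1*(-132)²) = 2 - (24656 - 1*17424) = 2 - (24656 - 17424) = 2 - 1*7232 = 2 - 7232 = -7230)
F = 60 (F = 10*6 = 60)
z(R, L) = -180 (z(R, L) = -3*60 = -180)
(z(-9, -1*4*(-5)) + 63)² - v = (-180 + 63)² - 1*(-7230) = (-117)² + 7230 = 13689 + 7230 = 20919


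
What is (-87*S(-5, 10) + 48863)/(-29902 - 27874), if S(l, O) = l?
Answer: -157/184 ≈ -0.85326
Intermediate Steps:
(-87*S(-5, 10) + 48863)/(-29902 - 27874) = (-87*(-5) + 48863)/(-29902 - 27874) = (435 + 48863)/(-57776) = 49298*(-1/57776) = -157/184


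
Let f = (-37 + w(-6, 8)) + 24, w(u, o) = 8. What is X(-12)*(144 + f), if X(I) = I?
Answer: -1668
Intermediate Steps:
f = -5 (f = (-37 + 8) + 24 = -29 + 24 = -5)
X(-12)*(144 + f) = -12*(144 - 5) = -12*139 = -1668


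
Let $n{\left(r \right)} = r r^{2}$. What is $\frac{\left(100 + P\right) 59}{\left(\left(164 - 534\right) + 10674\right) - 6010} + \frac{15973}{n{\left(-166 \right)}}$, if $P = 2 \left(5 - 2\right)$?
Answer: $\frac{14269529561}{9821013512} \approx 1.453$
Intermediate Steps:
$P = 6$ ($P = 2 \cdot 3 = 6$)
$n{\left(r \right)} = r^{3}$
$\frac{\left(100 + P\right) 59}{\left(\left(164 - 534\right) + 10674\right) - 6010} + \frac{15973}{n{\left(-166 \right)}} = \frac{\left(100 + 6\right) 59}{\left(\left(164 - 534\right) + 10674\right) - 6010} + \frac{15973}{\left(-166\right)^{3}} = \frac{106 \cdot 59}{\left(\left(164 - 534\right) + 10674\right) - 6010} + \frac{15973}{-4574296} = \frac{6254}{\left(-370 + 10674\right) - 6010} + 15973 \left(- \frac{1}{4574296}\right) = \frac{6254}{10304 - 6010} - \frac{15973}{4574296} = \frac{6254}{4294} - \frac{15973}{4574296} = 6254 \cdot \frac{1}{4294} - \frac{15973}{4574296} = \frac{3127}{2147} - \frac{15973}{4574296} = \frac{14269529561}{9821013512}$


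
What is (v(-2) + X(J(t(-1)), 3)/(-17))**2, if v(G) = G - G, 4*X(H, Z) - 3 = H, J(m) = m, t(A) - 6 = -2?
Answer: 49/4624 ≈ 0.010597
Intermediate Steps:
t(A) = 4 (t(A) = 6 - 2 = 4)
X(H, Z) = 3/4 + H/4
v(G) = 0
(v(-2) + X(J(t(-1)), 3)/(-17))**2 = (0 + (3/4 + (1/4)*4)/(-17))**2 = (0 + (3/4 + 1)*(-1/17))**2 = (0 + (7/4)*(-1/17))**2 = (0 - 7/68)**2 = (-7/68)**2 = 49/4624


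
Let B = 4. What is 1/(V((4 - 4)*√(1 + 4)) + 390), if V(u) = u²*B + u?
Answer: 1/390 ≈ 0.0025641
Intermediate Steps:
V(u) = u + 4*u² (V(u) = u²*4 + u = 4*u² + u = u + 4*u²)
1/(V((4 - 4)*√(1 + 4)) + 390) = 1/(((4 - 4)*√(1 + 4))*(1 + 4*((4 - 4)*√(1 + 4))) + 390) = 1/((0*√5)*(1 + 4*(0*√5)) + 390) = 1/(0*(1 + 4*0) + 390) = 1/(0*(1 + 0) + 390) = 1/(0*1 + 390) = 1/(0 + 390) = 1/390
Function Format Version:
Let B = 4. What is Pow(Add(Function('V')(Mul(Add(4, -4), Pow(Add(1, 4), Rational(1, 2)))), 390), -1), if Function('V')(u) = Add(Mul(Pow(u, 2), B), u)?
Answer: Rational(1, 390) ≈ 0.0025641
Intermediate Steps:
Function('V')(u) = Add(u, Mul(4, Pow(u, 2))) (Function('V')(u) = Add(Mul(Pow(u, 2), 4), u) = Add(Mul(4, Pow(u, 2)), u) = Add(u, Mul(4, Pow(u, 2))))
Pow(Add(Function('V')(Mul(Add(4, -4), Pow(Add(1, 4), Rational(1, 2)))), 390), -1) = Pow(Add(Mul(Mul(Add(4, -4), Pow(Add(1, 4), Rational(1, 2))), Add(1, Mul(4, Mul(Add(4, -4), Pow(Add(1, 4), Rational(1, 2)))))), 390), -1) = Pow(Add(Mul(Mul(0, Pow(5, Rational(1, 2))), Add(1, Mul(4, Mul(0, Pow(5, Rational(1, 2)))))), 390), -1) = Pow(Add(Mul(0, Add(1, Mul(4, 0))), 390), -1) = Pow(Add(Mul(0, Add(1, 0)), 390), -1) = Pow(Add(Mul(0, 1), 390), -1) = Pow(Add(0, 390), -1) = Pow(390, -1) = Rational(1, 390)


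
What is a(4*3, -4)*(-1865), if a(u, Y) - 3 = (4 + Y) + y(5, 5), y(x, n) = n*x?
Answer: -52220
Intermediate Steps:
a(u, Y) = 32 + Y (a(u, Y) = 3 + ((4 + Y) + 5*5) = 3 + ((4 + Y) + 25) = 3 + (29 + Y) = 32 + Y)
a(4*3, -4)*(-1865) = (32 - 4)*(-1865) = 28*(-1865) = -52220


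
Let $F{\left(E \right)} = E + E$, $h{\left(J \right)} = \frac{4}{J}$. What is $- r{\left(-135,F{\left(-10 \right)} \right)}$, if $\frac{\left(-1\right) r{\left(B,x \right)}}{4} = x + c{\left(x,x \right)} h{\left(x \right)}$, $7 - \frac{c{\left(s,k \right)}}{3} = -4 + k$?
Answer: $- \frac{772}{5} \approx -154.4$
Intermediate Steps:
$c{\left(s,k \right)} = 33 - 3 k$ ($c{\left(s,k \right)} = 21 - 3 \left(-4 + k\right) = 21 - \left(-12 + 3 k\right) = 33 - 3 k$)
$F{\left(E \right)} = 2 E$
$r{\left(B,x \right)} = - 4 x - \frac{16 \left(33 - 3 x\right)}{x}$ ($r{\left(B,x \right)} = - 4 \left(x + \left(33 - 3 x\right) \frac{4}{x}\right) = - 4 \left(x + \frac{4 \left(33 - 3 x\right)}{x}\right) = - 4 x - \frac{16 \left(33 - 3 x\right)}{x}$)
$- r{\left(-135,F{\left(-10 \right)} \right)} = - (48 - \frac{528}{2 \left(-10\right)} - 4 \cdot 2 \left(-10\right)) = - (48 - \frac{528}{-20} - -80) = - (48 - - \frac{132}{5} + 80) = - (48 + \frac{132}{5} + 80) = \left(-1\right) \frac{772}{5} = - \frac{772}{5}$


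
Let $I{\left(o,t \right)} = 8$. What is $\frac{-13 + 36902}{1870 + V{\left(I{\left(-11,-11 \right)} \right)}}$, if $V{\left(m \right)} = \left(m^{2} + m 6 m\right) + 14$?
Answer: $\frac{36889}{2332} \approx 15.819$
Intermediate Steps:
$V{\left(m \right)} = 14 + 7 m^{2}$ ($V{\left(m \right)} = \left(m^{2} + 6 m m\right) + 14 = \left(m^{2} + 6 m^{2}\right) + 14 = 7 m^{2} + 14 = 14 + 7 m^{2}$)
$\frac{-13 + 36902}{1870 + V{\left(I{\left(-11,-11 \right)} \right)}} = \frac{-13 + 36902}{1870 + \left(14 + 7 \cdot 8^{2}\right)} = \frac{36889}{1870 + \left(14 + 7 \cdot 64\right)} = \frac{36889}{1870 + \left(14 + 448\right)} = \frac{36889}{1870 + 462} = \frac{36889}{2332}$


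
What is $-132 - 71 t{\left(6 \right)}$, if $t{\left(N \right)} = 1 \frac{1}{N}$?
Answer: $- \frac{863}{6} \approx -143.83$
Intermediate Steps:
$t{\left(N \right)} = \frac{1}{N}$
$-132 - 71 t{\left(6 \right)} = -132 - \frac{71}{6} = - \frac{863}{6}$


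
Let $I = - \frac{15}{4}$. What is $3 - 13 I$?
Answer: $\frac{207}{4} \approx 51.75$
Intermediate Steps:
$I = - \frac{15}{4}$ ($I = \left(-15\right) \frac{1}{4} = - \frac{15}{4} \approx -3.75$)
$3 - 13 I = 3 - - \frac{195}{4} = 3 + \frac{195}{4} = \frac{207}{4}$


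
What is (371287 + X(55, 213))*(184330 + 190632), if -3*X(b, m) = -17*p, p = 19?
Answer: 417776661008/3 ≈ 1.3926e+11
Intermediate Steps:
X(b, m) = 323/3 (X(b, m) = -(-17)*19/3 = -1/3*(-323) = 323/3)
(371287 + X(55, 213))*(184330 + 190632) = (371287 + 323/3)*(184330 + 190632) = (1114184/3)*374962 = 417776661008/3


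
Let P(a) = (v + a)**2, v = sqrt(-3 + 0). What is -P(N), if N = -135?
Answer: -18222 + 270*I*sqrt(3) ≈ -18222.0 + 467.65*I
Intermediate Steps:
v = I*sqrt(3) (v = sqrt(-3) = I*sqrt(3) ≈ 1.732*I)
P(a) = (a + I*sqrt(3))**2 (P(a) = (I*sqrt(3) + a)**2 = (a + I*sqrt(3))**2)
-P(N) = -(-135 + I*sqrt(3))**2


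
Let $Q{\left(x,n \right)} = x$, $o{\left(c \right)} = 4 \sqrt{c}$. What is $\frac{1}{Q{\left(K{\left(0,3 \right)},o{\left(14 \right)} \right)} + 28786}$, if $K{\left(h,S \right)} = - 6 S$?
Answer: $\frac{1}{28768} \approx 3.4761 \cdot 10^{-5}$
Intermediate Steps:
$\frac{1}{Q{\left(K{\left(0,3 \right)},o{\left(14 \right)} \right)} + 28786} = \frac{1}{\left(-6\right) 3 + 28786} = \frac{1}{-18 + 28786} = \frac{1}{28768}$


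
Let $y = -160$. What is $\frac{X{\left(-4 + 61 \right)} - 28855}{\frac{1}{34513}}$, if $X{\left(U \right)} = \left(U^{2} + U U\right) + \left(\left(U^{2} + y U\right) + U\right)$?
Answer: $-972265723$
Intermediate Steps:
$X{\left(U \right)} = - 159 U + 3 U^{2}$ ($X{\left(U \right)} = \left(U^{2} + U U\right) + \left(\left(U^{2} - 160 U\right) + U\right) = \left(U^{2} + U^{2}\right) + \left(U^{2} - 159 U\right) = 2 U^{2} + \left(U^{2} - 159 U\right) = - 159 U + 3 U^{2}$)
$\frac{X{\left(-4 + 61 \right)} - 28855}{\frac{1}{34513}} = \frac{3 \left(-4 + 61\right) \left(-53 + \left(-4 + 61\right)\right) - 28855}{\frac{1}{34513}} = \left(3 \cdot 57 \left(-53 + 57\right) - 28855\right) \frac{1}{\frac{1}{34513}} = \left(3 \cdot 57 \cdot 4 - 28855\right) 34513 = \left(684 - 28855\right) 34513 = \left(-28171\right) 34513 = -972265723$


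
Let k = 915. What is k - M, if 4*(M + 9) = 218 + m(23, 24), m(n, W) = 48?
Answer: 1715/2 ≈ 857.50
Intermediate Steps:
M = 115/2 (M = -9 + (218 + 48)/4 = -9 + (1/4)*266 = -9 + 133/2 = 115/2 ≈ 57.500)
k - M = 915 - 1*115/2 = 915 - 115/2 = 1715/2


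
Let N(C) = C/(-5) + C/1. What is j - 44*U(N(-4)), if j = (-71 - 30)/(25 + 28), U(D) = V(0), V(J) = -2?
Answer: 4563/53 ≈ 86.094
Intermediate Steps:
N(C) = 4*C/5 (N(C) = C*(-1/5) + C*1 = -C/5 + C = 4*C/5)
U(D) = -2
j = -101/53 ≈ -1.9057
j - 44*U(N(-4)) = -101/53 - 44*(-2) = -101/53 + 88 = 4563/53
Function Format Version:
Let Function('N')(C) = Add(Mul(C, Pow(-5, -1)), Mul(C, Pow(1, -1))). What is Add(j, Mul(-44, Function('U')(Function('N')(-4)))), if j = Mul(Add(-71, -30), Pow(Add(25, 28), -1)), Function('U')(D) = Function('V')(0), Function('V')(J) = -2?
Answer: Rational(4563, 53) ≈ 86.094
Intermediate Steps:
Function('N')(C) = Mul(Rational(4, 5), C) (Function('N')(C) = Add(Mul(C, Rational(-1, 5)), Mul(C, 1)) = Add(Mul(Rational(-1, 5), C), C) = Mul(Rational(4, 5), C))
Function('U')(D) = -2
j = Rational(-101, 53) (j = Mul(-101, Pow(53, -1)) = Mul(-101, Rational(1, 53)) = Rational(-101, 53) ≈ -1.9057)
Add(j, Mul(-44, Function('U')(Function('N')(-4)))) = Add(Rational(-101, 53), Mul(-44, -2)) = Add(Rational(-101, 53), 88) = Rational(4563, 53)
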